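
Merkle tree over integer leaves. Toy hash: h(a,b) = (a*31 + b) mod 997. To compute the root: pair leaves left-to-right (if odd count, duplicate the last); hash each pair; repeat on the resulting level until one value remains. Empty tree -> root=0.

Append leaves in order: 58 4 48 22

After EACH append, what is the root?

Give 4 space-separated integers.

Answer: 58 805 569 543

Derivation:
After append 58 (leaves=[58]):
  L0: [58]
  root=58
After append 4 (leaves=[58, 4]):
  L0: [58, 4]
  L1: h(58,4)=(58*31+4)%997=805 -> [805]
  root=805
After append 48 (leaves=[58, 4, 48]):
  L0: [58, 4, 48]
  L1: h(58,4)=(58*31+4)%997=805 h(48,48)=(48*31+48)%997=539 -> [805, 539]
  L2: h(805,539)=(805*31+539)%997=569 -> [569]
  root=569
After append 22 (leaves=[58, 4, 48, 22]):
  L0: [58, 4, 48, 22]
  L1: h(58,4)=(58*31+4)%997=805 h(48,22)=(48*31+22)%997=513 -> [805, 513]
  L2: h(805,513)=(805*31+513)%997=543 -> [543]
  root=543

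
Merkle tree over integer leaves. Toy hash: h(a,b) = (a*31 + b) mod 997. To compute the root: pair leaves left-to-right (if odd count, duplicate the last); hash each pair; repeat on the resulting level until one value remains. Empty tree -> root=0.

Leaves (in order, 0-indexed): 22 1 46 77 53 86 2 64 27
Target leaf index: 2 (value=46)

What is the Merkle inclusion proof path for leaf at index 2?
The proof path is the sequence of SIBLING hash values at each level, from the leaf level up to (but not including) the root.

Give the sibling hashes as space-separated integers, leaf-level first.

Answer: 77 683 884 397

Derivation:
L0 (leaves): [22, 1, 46, 77, 53, 86, 2, 64, 27], target index=2
L1: h(22,1)=(22*31+1)%997=683 [pair 0] h(46,77)=(46*31+77)%997=506 [pair 1] h(53,86)=(53*31+86)%997=732 [pair 2] h(2,64)=(2*31+64)%997=126 [pair 3] h(27,27)=(27*31+27)%997=864 [pair 4] -> [683, 506, 732, 126, 864]
  Sibling for proof at L0: 77
L2: h(683,506)=(683*31+506)%997=742 [pair 0] h(732,126)=(732*31+126)%997=884 [pair 1] h(864,864)=(864*31+864)%997=729 [pair 2] -> [742, 884, 729]
  Sibling for proof at L1: 683
L3: h(742,884)=(742*31+884)%997=955 [pair 0] h(729,729)=(729*31+729)%997=397 [pair 1] -> [955, 397]
  Sibling for proof at L2: 884
L4: h(955,397)=(955*31+397)%997=92 [pair 0] -> [92]
  Sibling for proof at L3: 397
Root: 92
Proof path (sibling hashes from leaf to root): [77, 683, 884, 397]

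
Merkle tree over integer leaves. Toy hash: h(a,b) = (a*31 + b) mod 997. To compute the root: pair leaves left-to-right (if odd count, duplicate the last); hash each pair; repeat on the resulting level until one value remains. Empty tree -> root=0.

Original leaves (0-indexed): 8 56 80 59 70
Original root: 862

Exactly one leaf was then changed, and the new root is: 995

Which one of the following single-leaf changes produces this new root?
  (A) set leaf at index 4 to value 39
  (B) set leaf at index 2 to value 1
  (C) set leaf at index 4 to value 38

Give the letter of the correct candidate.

Original leaves: [8, 56, 80, 59, 70]
Target new root: 995
Try each candidate change and compute the resulting root:
Candidate A: set leaf[4] = 39 -> leaves = [8, 56, 80, 59, 39]
  L0: [8, 56, 80, 59, 39]
  L1: h(8,56)=(8*31+56)%997=304 h(80,59)=(80*31+59)%997=545 h(39,39)=(39*31+39)%997=251 -> [304, 545, 251]
  L2: h(304,545)=(304*31+545)%997=996 h(251,251)=(251*31+251)%997=56 -> [996, 56]
  L3: h(996,56)=(996*31+56)%997=25 -> [25]
  root = 25 != target 995
Candidate B: set leaf[2] = 1 -> leaves = [8, 56, 1, 59, 70]
  L0: [8, 56, 1, 59, 70]
  L1: h(8,56)=(8*31+56)%997=304 h(1,59)=(1*31+59)%997=90 h(70,70)=(70*31+70)%997=246 -> [304, 90, 246]
  L2: h(304,90)=(304*31+90)%997=541 h(246,246)=(246*31+246)%997=893 -> [541, 893]
  L3: h(541,893)=(541*31+893)%997=715 -> [715]
  root = 715 != target 995
Candidate C: set leaf[4] = 38 -> leaves = [8, 56, 80, 59, 38]
  L0: [8, 56, 80, 59, 38]
  L1: h(8,56)=(8*31+56)%997=304 h(80,59)=(80*31+59)%997=545 h(38,38)=(38*31+38)%997=219 -> [304, 545, 219]
  L2: h(304,545)=(304*31+545)%997=996 h(219,219)=(219*31+219)%997=29 -> [996, 29]
  L3: h(996,29)=(996*31+29)%997=995 -> [995]
  root = 995 == target 995  ** MATCH **
Candidate C produces the target root.

Answer: C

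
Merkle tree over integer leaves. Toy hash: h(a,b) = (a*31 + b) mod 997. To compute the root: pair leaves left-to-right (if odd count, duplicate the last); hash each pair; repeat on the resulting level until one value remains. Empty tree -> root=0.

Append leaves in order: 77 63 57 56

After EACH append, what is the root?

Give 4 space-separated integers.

Answer: 77 456 8 7

Derivation:
After append 77 (leaves=[77]):
  L0: [77]
  root=77
After append 63 (leaves=[77, 63]):
  L0: [77, 63]
  L1: h(77,63)=(77*31+63)%997=456 -> [456]
  root=456
After append 57 (leaves=[77, 63, 57]):
  L0: [77, 63, 57]
  L1: h(77,63)=(77*31+63)%997=456 h(57,57)=(57*31+57)%997=827 -> [456, 827]
  L2: h(456,827)=(456*31+827)%997=8 -> [8]
  root=8
After append 56 (leaves=[77, 63, 57, 56]):
  L0: [77, 63, 57, 56]
  L1: h(77,63)=(77*31+63)%997=456 h(57,56)=(57*31+56)%997=826 -> [456, 826]
  L2: h(456,826)=(456*31+826)%997=7 -> [7]
  root=7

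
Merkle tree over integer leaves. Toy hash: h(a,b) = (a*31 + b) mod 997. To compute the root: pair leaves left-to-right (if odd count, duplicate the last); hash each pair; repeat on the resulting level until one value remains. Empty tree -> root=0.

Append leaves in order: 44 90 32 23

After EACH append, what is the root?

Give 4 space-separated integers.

Answer: 44 457 236 227

Derivation:
After append 44 (leaves=[44]):
  L0: [44]
  root=44
After append 90 (leaves=[44, 90]):
  L0: [44, 90]
  L1: h(44,90)=(44*31+90)%997=457 -> [457]
  root=457
After append 32 (leaves=[44, 90, 32]):
  L0: [44, 90, 32]
  L1: h(44,90)=(44*31+90)%997=457 h(32,32)=(32*31+32)%997=27 -> [457, 27]
  L2: h(457,27)=(457*31+27)%997=236 -> [236]
  root=236
After append 23 (leaves=[44, 90, 32, 23]):
  L0: [44, 90, 32, 23]
  L1: h(44,90)=(44*31+90)%997=457 h(32,23)=(32*31+23)%997=18 -> [457, 18]
  L2: h(457,18)=(457*31+18)%997=227 -> [227]
  root=227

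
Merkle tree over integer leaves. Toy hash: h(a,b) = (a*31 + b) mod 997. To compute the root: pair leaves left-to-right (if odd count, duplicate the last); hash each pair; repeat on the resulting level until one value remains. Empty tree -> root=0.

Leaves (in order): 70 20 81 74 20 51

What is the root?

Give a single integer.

Answer: 833

Derivation:
L0: [70, 20, 81, 74, 20, 51]
L1: h(70,20)=(70*31+20)%997=196 h(81,74)=(81*31+74)%997=591 h(20,51)=(20*31+51)%997=671 -> [196, 591, 671]
L2: h(196,591)=(196*31+591)%997=685 h(671,671)=(671*31+671)%997=535 -> [685, 535]
L3: h(685,535)=(685*31+535)%997=833 -> [833]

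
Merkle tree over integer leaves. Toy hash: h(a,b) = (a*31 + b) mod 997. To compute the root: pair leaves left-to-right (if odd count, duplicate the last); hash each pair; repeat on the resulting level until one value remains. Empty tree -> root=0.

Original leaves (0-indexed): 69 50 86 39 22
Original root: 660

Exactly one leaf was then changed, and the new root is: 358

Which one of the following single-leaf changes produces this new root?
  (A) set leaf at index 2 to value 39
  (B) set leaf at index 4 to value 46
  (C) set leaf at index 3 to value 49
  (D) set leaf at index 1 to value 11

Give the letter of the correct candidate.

Original leaves: [69, 50, 86, 39, 22]
Target new root: 358
Try each candidate change and compute the resulting root:
Candidate A: set leaf[2] = 39 -> leaves = [69, 50, 39, 39, 22]
  L0: [69, 50, 39, 39, 22]
  L1: h(69,50)=(69*31+50)%997=195 h(39,39)=(39*31+39)%997=251 h(22,22)=(22*31+22)%997=704 -> [195, 251, 704]
  L2: h(195,251)=(195*31+251)%997=314 h(704,704)=(704*31+704)%997=594 -> [314, 594]
  L3: h(314,594)=(314*31+594)%997=358 -> [358]
  root = 358 == target 358  ** MATCH **
Candidate B: set leaf[4] = 46 -> leaves = [69, 50, 86, 39, 46]
  L0: [69, 50, 86, 39, 46]
  L1: h(69,50)=(69*31+50)%997=195 h(86,39)=(86*31+39)%997=711 h(46,46)=(46*31+46)%997=475 -> [195, 711, 475]
  L2: h(195,711)=(195*31+711)%997=774 h(475,475)=(475*31+475)%997=245 -> [774, 245]
  L3: h(774,245)=(774*31+245)%997=311 -> [311]
  root = 311 != target 358
Candidate C: set leaf[3] = 49 -> leaves = [69, 50, 86, 49, 22]
  L0: [69, 50, 86, 49, 22]
  L1: h(69,50)=(69*31+50)%997=195 h(86,49)=(86*31+49)%997=721 h(22,22)=(22*31+22)%997=704 -> [195, 721, 704]
  L2: h(195,721)=(195*31+721)%997=784 h(704,704)=(704*31+704)%997=594 -> [784, 594]
  L3: h(784,594)=(784*31+594)%997=970 -> [970]
  root = 970 != target 358
Candidate D: set leaf[1] = 11 -> leaves = [69, 11, 86, 39, 22]
  L0: [69, 11, 86, 39, 22]
  L1: h(69,11)=(69*31+11)%997=156 h(86,39)=(86*31+39)%997=711 h(22,22)=(22*31+22)%997=704 -> [156, 711, 704]
  L2: h(156,711)=(156*31+711)%997=562 h(704,704)=(704*31+704)%997=594 -> [562, 594]
  L3: h(562,594)=(562*31+594)%997=70 -> [70]
  root = 70 != target 358
Candidate A produces the target root.

Answer: A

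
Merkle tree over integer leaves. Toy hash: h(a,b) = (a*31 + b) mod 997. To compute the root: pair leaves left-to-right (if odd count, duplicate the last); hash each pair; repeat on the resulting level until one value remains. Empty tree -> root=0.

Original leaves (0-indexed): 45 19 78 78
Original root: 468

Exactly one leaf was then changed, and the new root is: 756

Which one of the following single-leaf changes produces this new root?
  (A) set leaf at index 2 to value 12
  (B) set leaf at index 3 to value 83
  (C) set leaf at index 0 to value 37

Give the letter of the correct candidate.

Answer: C

Derivation:
Original leaves: [45, 19, 78, 78]
Target new root: 756
Try each candidate change and compute the resulting root:
Candidate A: set leaf[2] = 12 -> leaves = [45, 19, 12, 78]
  L0: [45, 19, 12, 78]
  L1: h(45,19)=(45*31+19)%997=417 h(12,78)=(12*31+78)%997=450 -> [417, 450]
  L2: h(417,450)=(417*31+450)%997=416 -> [416]
  root = 416 != target 756
Candidate B: set leaf[3] = 83 -> leaves = [45, 19, 78, 83]
  L0: [45, 19, 78, 83]
  L1: h(45,19)=(45*31+19)%997=417 h(78,83)=(78*31+83)%997=507 -> [417, 507]
  L2: h(417,507)=(417*31+507)%997=473 -> [473]
  root = 473 != target 756
Candidate C: set leaf[0] = 37 -> leaves = [37, 19, 78, 78]
  L0: [37, 19, 78, 78]
  L1: h(37,19)=(37*31+19)%997=169 h(78,78)=(78*31+78)%997=502 -> [169, 502]
  L2: h(169,502)=(169*31+502)%997=756 -> [756]
  root = 756 == target 756  ** MATCH **
Candidate C produces the target root.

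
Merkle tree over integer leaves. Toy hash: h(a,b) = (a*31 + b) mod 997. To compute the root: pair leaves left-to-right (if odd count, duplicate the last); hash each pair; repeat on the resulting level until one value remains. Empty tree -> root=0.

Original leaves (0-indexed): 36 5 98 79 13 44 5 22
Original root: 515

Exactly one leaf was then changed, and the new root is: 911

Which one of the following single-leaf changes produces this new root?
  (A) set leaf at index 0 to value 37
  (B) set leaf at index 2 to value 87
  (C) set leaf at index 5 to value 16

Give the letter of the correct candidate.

Answer: B

Derivation:
Original leaves: [36, 5, 98, 79, 13, 44, 5, 22]
Target new root: 911
Try each candidate change and compute the resulting root:
Candidate A: set leaf[0] = 37 -> leaves = [37, 5, 98, 79, 13, 44, 5, 22]
  L0: [37, 5, 98, 79, 13, 44, 5, 22]
  L1: h(37,5)=(37*31+5)%997=155 h(98,79)=(98*31+79)%997=126 h(13,44)=(13*31+44)%997=447 h(5,22)=(5*31+22)%997=177 -> [155, 126, 447, 177]
  L2: h(155,126)=(155*31+126)%997=943 h(447,177)=(447*31+177)%997=76 -> [943, 76]
  L3: h(943,76)=(943*31+76)%997=396 -> [396]
  root = 396 != target 911
Candidate B: set leaf[2] = 87 -> leaves = [36, 5, 87, 79, 13, 44, 5, 22]
  L0: [36, 5, 87, 79, 13, 44, 5, 22]
  L1: h(36,5)=(36*31+5)%997=124 h(87,79)=(87*31+79)%997=782 h(13,44)=(13*31+44)%997=447 h(5,22)=(5*31+22)%997=177 -> [124, 782, 447, 177]
  L2: h(124,782)=(124*31+782)%997=638 h(447,177)=(447*31+177)%997=76 -> [638, 76]
  L3: h(638,76)=(638*31+76)%997=911 -> [911]
  root = 911 == target 911  ** MATCH **
Candidate C: set leaf[5] = 16 -> leaves = [36, 5, 98, 79, 13, 16, 5, 22]
  L0: [36, 5, 98, 79, 13, 16, 5, 22]
  L1: h(36,5)=(36*31+5)%997=124 h(98,79)=(98*31+79)%997=126 h(13,16)=(13*31+16)%997=419 h(5,22)=(5*31+22)%997=177 -> [124, 126, 419, 177]
  L2: h(124,126)=(124*31+126)%997=979 h(419,177)=(419*31+177)%997=205 -> [979, 205]
  L3: h(979,205)=(979*31+205)%997=644 -> [644]
  root = 644 != target 911
Candidate B produces the target root.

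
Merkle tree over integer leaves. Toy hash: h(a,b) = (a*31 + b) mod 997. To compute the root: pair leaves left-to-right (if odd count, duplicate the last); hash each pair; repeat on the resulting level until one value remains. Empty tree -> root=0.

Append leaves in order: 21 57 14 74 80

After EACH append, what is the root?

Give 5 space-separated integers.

Answer: 21 708 462 522 396

Derivation:
After append 21 (leaves=[21]):
  L0: [21]
  root=21
After append 57 (leaves=[21, 57]):
  L0: [21, 57]
  L1: h(21,57)=(21*31+57)%997=708 -> [708]
  root=708
After append 14 (leaves=[21, 57, 14]):
  L0: [21, 57, 14]
  L1: h(21,57)=(21*31+57)%997=708 h(14,14)=(14*31+14)%997=448 -> [708, 448]
  L2: h(708,448)=(708*31+448)%997=462 -> [462]
  root=462
After append 74 (leaves=[21, 57, 14, 74]):
  L0: [21, 57, 14, 74]
  L1: h(21,57)=(21*31+57)%997=708 h(14,74)=(14*31+74)%997=508 -> [708, 508]
  L2: h(708,508)=(708*31+508)%997=522 -> [522]
  root=522
After append 80 (leaves=[21, 57, 14, 74, 80]):
  L0: [21, 57, 14, 74, 80]
  L1: h(21,57)=(21*31+57)%997=708 h(14,74)=(14*31+74)%997=508 h(80,80)=(80*31+80)%997=566 -> [708, 508, 566]
  L2: h(708,508)=(708*31+508)%997=522 h(566,566)=(566*31+566)%997=166 -> [522, 166]
  L3: h(522,166)=(522*31+166)%997=396 -> [396]
  root=396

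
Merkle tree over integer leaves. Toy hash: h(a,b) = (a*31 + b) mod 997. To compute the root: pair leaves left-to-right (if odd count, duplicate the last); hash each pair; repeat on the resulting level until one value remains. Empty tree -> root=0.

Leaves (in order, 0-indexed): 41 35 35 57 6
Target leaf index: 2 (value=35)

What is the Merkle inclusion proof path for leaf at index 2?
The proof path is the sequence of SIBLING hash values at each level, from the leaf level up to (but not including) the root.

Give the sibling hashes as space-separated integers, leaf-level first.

L0 (leaves): [41, 35, 35, 57, 6], target index=2
L1: h(41,35)=(41*31+35)%997=309 [pair 0] h(35,57)=(35*31+57)%997=145 [pair 1] h(6,6)=(6*31+6)%997=192 [pair 2] -> [309, 145, 192]
  Sibling for proof at L0: 57
L2: h(309,145)=(309*31+145)%997=751 [pair 0] h(192,192)=(192*31+192)%997=162 [pair 1] -> [751, 162]
  Sibling for proof at L1: 309
L3: h(751,162)=(751*31+162)%997=512 [pair 0] -> [512]
  Sibling for proof at L2: 162
Root: 512
Proof path (sibling hashes from leaf to root): [57, 309, 162]

Answer: 57 309 162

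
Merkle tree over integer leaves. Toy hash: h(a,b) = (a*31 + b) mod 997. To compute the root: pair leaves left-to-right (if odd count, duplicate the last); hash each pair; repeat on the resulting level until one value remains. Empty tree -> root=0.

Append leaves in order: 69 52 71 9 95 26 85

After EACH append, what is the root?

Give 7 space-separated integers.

Answer: 69 197 403 341 175 958 707

Derivation:
After append 69 (leaves=[69]):
  L0: [69]
  root=69
After append 52 (leaves=[69, 52]):
  L0: [69, 52]
  L1: h(69,52)=(69*31+52)%997=197 -> [197]
  root=197
After append 71 (leaves=[69, 52, 71]):
  L0: [69, 52, 71]
  L1: h(69,52)=(69*31+52)%997=197 h(71,71)=(71*31+71)%997=278 -> [197, 278]
  L2: h(197,278)=(197*31+278)%997=403 -> [403]
  root=403
After append 9 (leaves=[69, 52, 71, 9]):
  L0: [69, 52, 71, 9]
  L1: h(69,52)=(69*31+52)%997=197 h(71,9)=(71*31+9)%997=216 -> [197, 216]
  L2: h(197,216)=(197*31+216)%997=341 -> [341]
  root=341
After append 95 (leaves=[69, 52, 71, 9, 95]):
  L0: [69, 52, 71, 9, 95]
  L1: h(69,52)=(69*31+52)%997=197 h(71,9)=(71*31+9)%997=216 h(95,95)=(95*31+95)%997=49 -> [197, 216, 49]
  L2: h(197,216)=(197*31+216)%997=341 h(49,49)=(49*31+49)%997=571 -> [341, 571]
  L3: h(341,571)=(341*31+571)%997=175 -> [175]
  root=175
After append 26 (leaves=[69, 52, 71, 9, 95, 26]):
  L0: [69, 52, 71, 9, 95, 26]
  L1: h(69,52)=(69*31+52)%997=197 h(71,9)=(71*31+9)%997=216 h(95,26)=(95*31+26)%997=977 -> [197, 216, 977]
  L2: h(197,216)=(197*31+216)%997=341 h(977,977)=(977*31+977)%997=357 -> [341, 357]
  L3: h(341,357)=(341*31+357)%997=958 -> [958]
  root=958
After append 85 (leaves=[69, 52, 71, 9, 95, 26, 85]):
  L0: [69, 52, 71, 9, 95, 26, 85]
  L1: h(69,52)=(69*31+52)%997=197 h(71,9)=(71*31+9)%997=216 h(95,26)=(95*31+26)%997=977 h(85,85)=(85*31+85)%997=726 -> [197, 216, 977, 726]
  L2: h(197,216)=(197*31+216)%997=341 h(977,726)=(977*31+726)%997=106 -> [341, 106]
  L3: h(341,106)=(341*31+106)%997=707 -> [707]
  root=707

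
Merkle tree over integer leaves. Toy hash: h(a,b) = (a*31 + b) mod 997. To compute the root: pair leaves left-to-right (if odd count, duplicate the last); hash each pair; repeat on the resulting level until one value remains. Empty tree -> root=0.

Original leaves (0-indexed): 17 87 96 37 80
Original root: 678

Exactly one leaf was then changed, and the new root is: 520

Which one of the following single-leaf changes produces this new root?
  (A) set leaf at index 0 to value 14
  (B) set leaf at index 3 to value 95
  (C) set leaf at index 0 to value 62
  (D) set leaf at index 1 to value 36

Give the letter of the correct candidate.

Original leaves: [17, 87, 96, 37, 80]
Target new root: 520
Try each candidate change and compute the resulting root:
Candidate A: set leaf[0] = 14 -> leaves = [14, 87, 96, 37, 80]
  L0: [14, 87, 96, 37, 80]
  L1: h(14,87)=(14*31+87)%997=521 h(96,37)=(96*31+37)%997=22 h(80,80)=(80*31+80)%997=566 -> [521, 22, 566]
  L2: h(521,22)=(521*31+22)%997=221 h(566,566)=(566*31+566)%997=166 -> [221, 166]
  L3: h(221,166)=(221*31+166)%997=38 -> [38]
  root = 38 != target 520
Candidate B: set leaf[3] = 95 -> leaves = [17, 87, 96, 95, 80]
  L0: [17, 87, 96, 95, 80]
  L1: h(17,87)=(17*31+87)%997=614 h(96,95)=(96*31+95)%997=80 h(80,80)=(80*31+80)%997=566 -> [614, 80, 566]
  L2: h(614,80)=(614*31+80)%997=171 h(566,566)=(566*31+566)%997=166 -> [171, 166]
  L3: h(171,166)=(171*31+166)%997=482 -> [482]
  root = 482 != target 520
Candidate C: set leaf[0] = 62 -> leaves = [62, 87, 96, 37, 80]
  L0: [62, 87, 96, 37, 80]
  L1: h(62,87)=(62*31+87)%997=15 h(96,37)=(96*31+37)%997=22 h(80,80)=(80*31+80)%997=566 -> [15, 22, 566]
  L2: h(15,22)=(15*31+22)%997=487 h(566,566)=(566*31+566)%997=166 -> [487, 166]
  L3: h(487,166)=(487*31+166)%997=308 -> [308]
  root = 308 != target 520
Candidate D: set leaf[1] = 36 -> leaves = [17, 36, 96, 37, 80]
  L0: [17, 36, 96, 37, 80]
  L1: h(17,36)=(17*31+36)%997=563 h(96,37)=(96*31+37)%997=22 h(80,80)=(80*31+80)%997=566 -> [563, 22, 566]
  L2: h(563,22)=(563*31+22)%997=526 h(566,566)=(566*31+566)%997=166 -> [526, 166]
  L3: h(526,166)=(526*31+166)%997=520 -> [520]
  root = 520 == target 520  ** MATCH **
Candidate D produces the target root.

Answer: D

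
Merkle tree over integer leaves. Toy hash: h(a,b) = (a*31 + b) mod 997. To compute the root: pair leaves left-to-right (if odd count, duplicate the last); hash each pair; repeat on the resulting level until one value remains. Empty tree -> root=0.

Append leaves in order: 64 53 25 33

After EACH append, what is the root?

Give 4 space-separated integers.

Answer: 64 43 139 147

Derivation:
After append 64 (leaves=[64]):
  L0: [64]
  root=64
After append 53 (leaves=[64, 53]):
  L0: [64, 53]
  L1: h(64,53)=(64*31+53)%997=43 -> [43]
  root=43
After append 25 (leaves=[64, 53, 25]):
  L0: [64, 53, 25]
  L1: h(64,53)=(64*31+53)%997=43 h(25,25)=(25*31+25)%997=800 -> [43, 800]
  L2: h(43,800)=(43*31+800)%997=139 -> [139]
  root=139
After append 33 (leaves=[64, 53, 25, 33]):
  L0: [64, 53, 25, 33]
  L1: h(64,53)=(64*31+53)%997=43 h(25,33)=(25*31+33)%997=808 -> [43, 808]
  L2: h(43,808)=(43*31+808)%997=147 -> [147]
  root=147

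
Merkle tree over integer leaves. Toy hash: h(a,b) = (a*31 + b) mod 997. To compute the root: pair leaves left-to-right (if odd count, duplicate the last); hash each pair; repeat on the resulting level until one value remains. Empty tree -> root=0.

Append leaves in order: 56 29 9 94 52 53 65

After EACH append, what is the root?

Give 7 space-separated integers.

After append 56 (leaves=[56]):
  L0: [56]
  root=56
After append 29 (leaves=[56, 29]):
  L0: [56, 29]
  L1: h(56,29)=(56*31+29)%997=768 -> [768]
  root=768
After append 9 (leaves=[56, 29, 9]):
  L0: [56, 29, 9]
  L1: h(56,29)=(56*31+29)%997=768 h(9,9)=(9*31+9)%997=288 -> [768, 288]
  L2: h(768,288)=(768*31+288)%997=168 -> [168]
  root=168
After append 94 (leaves=[56, 29, 9, 94]):
  L0: [56, 29, 9, 94]
  L1: h(56,29)=(56*31+29)%997=768 h(9,94)=(9*31+94)%997=373 -> [768, 373]
  L2: h(768,373)=(768*31+373)%997=253 -> [253]
  root=253
After append 52 (leaves=[56, 29, 9, 94, 52]):
  L0: [56, 29, 9, 94, 52]
  L1: h(56,29)=(56*31+29)%997=768 h(9,94)=(9*31+94)%997=373 h(52,52)=(52*31+52)%997=667 -> [768, 373, 667]
  L2: h(768,373)=(768*31+373)%997=253 h(667,667)=(667*31+667)%997=407 -> [253, 407]
  L3: h(253,407)=(253*31+407)%997=274 -> [274]
  root=274
After append 53 (leaves=[56, 29, 9, 94, 52, 53]):
  L0: [56, 29, 9, 94, 52, 53]
  L1: h(56,29)=(56*31+29)%997=768 h(9,94)=(9*31+94)%997=373 h(52,53)=(52*31+53)%997=668 -> [768, 373, 668]
  L2: h(768,373)=(768*31+373)%997=253 h(668,668)=(668*31+668)%997=439 -> [253, 439]
  L3: h(253,439)=(253*31+439)%997=306 -> [306]
  root=306
After append 65 (leaves=[56, 29, 9, 94, 52, 53, 65]):
  L0: [56, 29, 9, 94, 52, 53, 65]
  L1: h(56,29)=(56*31+29)%997=768 h(9,94)=(9*31+94)%997=373 h(52,53)=(52*31+53)%997=668 h(65,65)=(65*31+65)%997=86 -> [768, 373, 668, 86]
  L2: h(768,373)=(768*31+373)%997=253 h(668,86)=(668*31+86)%997=854 -> [253, 854]
  L3: h(253,854)=(253*31+854)%997=721 -> [721]
  root=721

Answer: 56 768 168 253 274 306 721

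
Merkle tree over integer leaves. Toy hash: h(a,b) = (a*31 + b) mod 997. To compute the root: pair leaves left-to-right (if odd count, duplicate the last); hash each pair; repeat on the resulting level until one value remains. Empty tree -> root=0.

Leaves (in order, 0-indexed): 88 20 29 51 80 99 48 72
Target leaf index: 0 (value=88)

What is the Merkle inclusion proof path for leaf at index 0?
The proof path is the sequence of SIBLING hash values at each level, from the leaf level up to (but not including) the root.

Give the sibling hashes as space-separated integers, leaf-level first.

L0 (leaves): [88, 20, 29, 51, 80, 99, 48, 72], target index=0
L1: h(88,20)=(88*31+20)%997=754 [pair 0] h(29,51)=(29*31+51)%997=950 [pair 1] h(80,99)=(80*31+99)%997=585 [pair 2] h(48,72)=(48*31+72)%997=563 [pair 3] -> [754, 950, 585, 563]
  Sibling for proof at L0: 20
L2: h(754,950)=(754*31+950)%997=396 [pair 0] h(585,563)=(585*31+563)%997=752 [pair 1] -> [396, 752]
  Sibling for proof at L1: 950
L3: h(396,752)=(396*31+752)%997=67 [pair 0] -> [67]
  Sibling for proof at L2: 752
Root: 67
Proof path (sibling hashes from leaf to root): [20, 950, 752]

Answer: 20 950 752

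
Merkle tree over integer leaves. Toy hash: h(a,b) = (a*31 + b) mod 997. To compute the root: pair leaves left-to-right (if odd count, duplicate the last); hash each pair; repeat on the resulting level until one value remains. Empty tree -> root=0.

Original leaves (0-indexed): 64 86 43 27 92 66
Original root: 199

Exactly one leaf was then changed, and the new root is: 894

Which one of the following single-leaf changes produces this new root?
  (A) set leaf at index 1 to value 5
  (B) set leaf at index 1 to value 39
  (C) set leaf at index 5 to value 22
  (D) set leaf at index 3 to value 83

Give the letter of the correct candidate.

Answer: B

Derivation:
Original leaves: [64, 86, 43, 27, 92, 66]
Target new root: 894
Try each candidate change and compute the resulting root:
Candidate A: set leaf[1] = 5 -> leaves = [64, 5, 43, 27, 92, 66]
  L0: [64, 5, 43, 27, 92, 66]
  L1: h(64,5)=(64*31+5)%997=992 h(43,27)=(43*31+27)%997=363 h(92,66)=(92*31+66)%997=924 -> [992, 363, 924]
  L2: h(992,363)=(992*31+363)%997=208 h(924,924)=(924*31+924)%997=655 -> [208, 655]
  L3: h(208,655)=(208*31+655)%997=124 -> [124]
  root = 124 != target 894
Candidate B: set leaf[1] = 39 -> leaves = [64, 39, 43, 27, 92, 66]
  L0: [64, 39, 43, 27, 92, 66]
  L1: h(64,39)=(64*31+39)%997=29 h(43,27)=(43*31+27)%997=363 h(92,66)=(92*31+66)%997=924 -> [29, 363, 924]
  L2: h(29,363)=(29*31+363)%997=265 h(924,924)=(924*31+924)%997=655 -> [265, 655]
  L3: h(265,655)=(265*31+655)%997=894 -> [894]
  root = 894 == target 894  ** MATCH **
Candidate C: set leaf[5] = 22 -> leaves = [64, 86, 43, 27, 92, 22]
  L0: [64, 86, 43, 27, 92, 22]
  L1: h(64,86)=(64*31+86)%997=76 h(43,27)=(43*31+27)%997=363 h(92,22)=(92*31+22)%997=880 -> [76, 363, 880]
  L2: h(76,363)=(76*31+363)%997=725 h(880,880)=(880*31+880)%997=244 -> [725, 244]
  L3: h(725,244)=(725*31+244)%997=785 -> [785]
  root = 785 != target 894
Candidate D: set leaf[3] = 83 -> leaves = [64, 86, 43, 83, 92, 66]
  L0: [64, 86, 43, 83, 92, 66]
  L1: h(64,86)=(64*31+86)%997=76 h(43,83)=(43*31+83)%997=419 h(92,66)=(92*31+66)%997=924 -> [76, 419, 924]
  L2: h(76,419)=(76*31+419)%997=781 h(924,924)=(924*31+924)%997=655 -> [781, 655]
  L3: h(781,655)=(781*31+655)%997=938 -> [938]
  root = 938 != target 894
Candidate B produces the target root.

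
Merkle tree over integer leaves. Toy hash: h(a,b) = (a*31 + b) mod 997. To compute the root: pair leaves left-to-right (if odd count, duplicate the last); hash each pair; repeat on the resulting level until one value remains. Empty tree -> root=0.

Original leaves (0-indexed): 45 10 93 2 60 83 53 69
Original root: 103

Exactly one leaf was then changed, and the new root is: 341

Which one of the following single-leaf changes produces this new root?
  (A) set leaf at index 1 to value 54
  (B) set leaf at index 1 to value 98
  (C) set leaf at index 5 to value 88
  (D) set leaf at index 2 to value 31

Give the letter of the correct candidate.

Answer: D

Derivation:
Original leaves: [45, 10, 93, 2, 60, 83, 53, 69]
Target new root: 341
Try each candidate change and compute the resulting root:
Candidate A: set leaf[1] = 54 -> leaves = [45, 54, 93, 2, 60, 83, 53, 69]
  L0: [45, 54, 93, 2, 60, 83, 53, 69]
  L1: h(45,54)=(45*31+54)%997=452 h(93,2)=(93*31+2)%997=891 h(60,83)=(60*31+83)%997=946 h(53,69)=(53*31+69)%997=715 -> [452, 891, 946, 715]
  L2: h(452,891)=(452*31+891)%997=945 h(946,715)=(946*31+715)%997=131 -> [945, 131]
  L3: h(945,131)=(945*31+131)%997=513 -> [513]
  root = 513 != target 341
Candidate B: set leaf[1] = 98 -> leaves = [45, 98, 93, 2, 60, 83, 53, 69]
  L0: [45, 98, 93, 2, 60, 83, 53, 69]
  L1: h(45,98)=(45*31+98)%997=496 h(93,2)=(93*31+2)%997=891 h(60,83)=(60*31+83)%997=946 h(53,69)=(53*31+69)%997=715 -> [496, 891, 946, 715]
  L2: h(496,891)=(496*31+891)%997=315 h(946,715)=(946*31+715)%997=131 -> [315, 131]
  L3: h(315,131)=(315*31+131)%997=923 -> [923]
  root = 923 != target 341
Candidate C: set leaf[5] = 88 -> leaves = [45, 10, 93, 2, 60, 88, 53, 69]
  L0: [45, 10, 93, 2, 60, 88, 53, 69]
  L1: h(45,10)=(45*31+10)%997=408 h(93,2)=(93*31+2)%997=891 h(60,88)=(60*31+88)%997=951 h(53,69)=(53*31+69)%997=715 -> [408, 891, 951, 715]
  L2: h(408,891)=(408*31+891)%997=578 h(951,715)=(951*31+715)%997=286 -> [578, 286]
  L3: h(578,286)=(578*31+286)%997=258 -> [258]
  root = 258 != target 341
Candidate D: set leaf[2] = 31 -> leaves = [45, 10, 31, 2, 60, 83, 53, 69]
  L0: [45, 10, 31, 2, 60, 83, 53, 69]
  L1: h(45,10)=(45*31+10)%997=408 h(31,2)=(31*31+2)%997=963 h(60,83)=(60*31+83)%997=946 h(53,69)=(53*31+69)%997=715 -> [408, 963, 946, 715]
  L2: h(408,963)=(408*31+963)%997=650 h(946,715)=(946*31+715)%997=131 -> [650, 131]
  L3: h(650,131)=(650*31+131)%997=341 -> [341]
  root = 341 == target 341  ** MATCH **
Candidate D produces the target root.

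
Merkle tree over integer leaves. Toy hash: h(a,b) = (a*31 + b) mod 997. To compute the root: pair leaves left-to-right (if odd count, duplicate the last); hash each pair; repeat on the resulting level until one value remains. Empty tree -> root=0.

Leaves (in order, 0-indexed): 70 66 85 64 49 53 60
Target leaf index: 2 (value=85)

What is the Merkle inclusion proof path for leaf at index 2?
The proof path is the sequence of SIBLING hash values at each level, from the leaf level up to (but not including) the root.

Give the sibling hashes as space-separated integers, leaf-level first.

Answer: 64 242 802

Derivation:
L0 (leaves): [70, 66, 85, 64, 49, 53, 60], target index=2
L1: h(70,66)=(70*31+66)%997=242 [pair 0] h(85,64)=(85*31+64)%997=705 [pair 1] h(49,53)=(49*31+53)%997=575 [pair 2] h(60,60)=(60*31+60)%997=923 [pair 3] -> [242, 705, 575, 923]
  Sibling for proof at L0: 64
L2: h(242,705)=(242*31+705)%997=231 [pair 0] h(575,923)=(575*31+923)%997=802 [pair 1] -> [231, 802]
  Sibling for proof at L1: 242
L3: h(231,802)=(231*31+802)%997=984 [pair 0] -> [984]
  Sibling for proof at L2: 802
Root: 984
Proof path (sibling hashes from leaf to root): [64, 242, 802]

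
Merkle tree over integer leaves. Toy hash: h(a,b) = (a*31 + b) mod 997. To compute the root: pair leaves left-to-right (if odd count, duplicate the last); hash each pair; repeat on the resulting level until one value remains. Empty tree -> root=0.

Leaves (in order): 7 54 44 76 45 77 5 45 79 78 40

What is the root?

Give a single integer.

Answer: 135

Derivation:
L0: [7, 54, 44, 76, 45, 77, 5, 45, 79, 78, 40]
L1: h(7,54)=(7*31+54)%997=271 h(44,76)=(44*31+76)%997=443 h(45,77)=(45*31+77)%997=475 h(5,45)=(5*31+45)%997=200 h(79,78)=(79*31+78)%997=533 h(40,40)=(40*31+40)%997=283 -> [271, 443, 475, 200, 533, 283]
L2: h(271,443)=(271*31+443)%997=868 h(475,200)=(475*31+200)%997=967 h(533,283)=(533*31+283)%997=854 -> [868, 967, 854]
L3: h(868,967)=(868*31+967)%997=956 h(854,854)=(854*31+854)%997=409 -> [956, 409]
L4: h(956,409)=(956*31+409)%997=135 -> [135]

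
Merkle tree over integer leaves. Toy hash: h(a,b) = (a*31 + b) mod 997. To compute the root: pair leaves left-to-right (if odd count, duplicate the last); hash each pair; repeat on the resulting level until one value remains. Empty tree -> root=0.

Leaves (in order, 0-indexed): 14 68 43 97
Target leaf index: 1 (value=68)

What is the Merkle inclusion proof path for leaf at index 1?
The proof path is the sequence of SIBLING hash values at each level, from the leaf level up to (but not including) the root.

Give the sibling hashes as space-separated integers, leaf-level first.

Answer: 14 433

Derivation:
L0 (leaves): [14, 68, 43, 97], target index=1
L1: h(14,68)=(14*31+68)%997=502 [pair 0] h(43,97)=(43*31+97)%997=433 [pair 1] -> [502, 433]
  Sibling for proof at L0: 14
L2: h(502,433)=(502*31+433)%997=43 [pair 0] -> [43]
  Sibling for proof at L1: 433
Root: 43
Proof path (sibling hashes from leaf to root): [14, 433]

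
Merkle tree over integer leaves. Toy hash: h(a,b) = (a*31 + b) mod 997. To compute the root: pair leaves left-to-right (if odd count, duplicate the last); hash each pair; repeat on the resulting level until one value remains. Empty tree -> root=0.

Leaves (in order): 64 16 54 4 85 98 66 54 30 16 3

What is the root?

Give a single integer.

L0: [64, 16, 54, 4, 85, 98, 66, 54, 30, 16, 3]
L1: h(64,16)=(64*31+16)%997=6 h(54,4)=(54*31+4)%997=681 h(85,98)=(85*31+98)%997=739 h(66,54)=(66*31+54)%997=106 h(30,16)=(30*31+16)%997=946 h(3,3)=(3*31+3)%997=96 -> [6, 681, 739, 106, 946, 96]
L2: h(6,681)=(6*31+681)%997=867 h(739,106)=(739*31+106)%997=84 h(946,96)=(946*31+96)%997=509 -> [867, 84, 509]
L3: h(867,84)=(867*31+84)%997=42 h(509,509)=(509*31+509)%997=336 -> [42, 336]
L4: h(42,336)=(42*31+336)%997=641 -> [641]

Answer: 641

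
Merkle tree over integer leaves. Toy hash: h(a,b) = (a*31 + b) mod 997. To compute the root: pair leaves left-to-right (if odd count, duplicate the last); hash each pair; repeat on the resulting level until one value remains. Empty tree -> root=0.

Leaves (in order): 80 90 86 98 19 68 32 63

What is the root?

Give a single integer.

Answer: 628

Derivation:
L0: [80, 90, 86, 98, 19, 68, 32, 63]
L1: h(80,90)=(80*31+90)%997=576 h(86,98)=(86*31+98)%997=770 h(19,68)=(19*31+68)%997=657 h(32,63)=(32*31+63)%997=58 -> [576, 770, 657, 58]
L2: h(576,770)=(576*31+770)%997=680 h(657,58)=(657*31+58)%997=485 -> [680, 485]
L3: h(680,485)=(680*31+485)%997=628 -> [628]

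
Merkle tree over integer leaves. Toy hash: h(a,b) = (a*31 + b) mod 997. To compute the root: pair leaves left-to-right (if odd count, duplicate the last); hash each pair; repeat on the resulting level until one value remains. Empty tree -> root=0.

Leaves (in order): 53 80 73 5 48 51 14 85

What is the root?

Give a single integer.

Answer: 676

Derivation:
L0: [53, 80, 73, 5, 48, 51, 14, 85]
L1: h(53,80)=(53*31+80)%997=726 h(73,5)=(73*31+5)%997=274 h(48,51)=(48*31+51)%997=542 h(14,85)=(14*31+85)%997=519 -> [726, 274, 542, 519]
L2: h(726,274)=(726*31+274)%997=846 h(542,519)=(542*31+519)%997=372 -> [846, 372]
L3: h(846,372)=(846*31+372)%997=676 -> [676]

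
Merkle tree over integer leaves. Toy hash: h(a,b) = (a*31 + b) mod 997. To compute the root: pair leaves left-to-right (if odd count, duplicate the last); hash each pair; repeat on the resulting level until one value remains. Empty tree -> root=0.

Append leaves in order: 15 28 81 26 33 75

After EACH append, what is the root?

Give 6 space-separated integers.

Answer: 15 493 926 871 973 323

Derivation:
After append 15 (leaves=[15]):
  L0: [15]
  root=15
After append 28 (leaves=[15, 28]):
  L0: [15, 28]
  L1: h(15,28)=(15*31+28)%997=493 -> [493]
  root=493
After append 81 (leaves=[15, 28, 81]):
  L0: [15, 28, 81]
  L1: h(15,28)=(15*31+28)%997=493 h(81,81)=(81*31+81)%997=598 -> [493, 598]
  L2: h(493,598)=(493*31+598)%997=926 -> [926]
  root=926
After append 26 (leaves=[15, 28, 81, 26]):
  L0: [15, 28, 81, 26]
  L1: h(15,28)=(15*31+28)%997=493 h(81,26)=(81*31+26)%997=543 -> [493, 543]
  L2: h(493,543)=(493*31+543)%997=871 -> [871]
  root=871
After append 33 (leaves=[15, 28, 81, 26, 33]):
  L0: [15, 28, 81, 26, 33]
  L1: h(15,28)=(15*31+28)%997=493 h(81,26)=(81*31+26)%997=543 h(33,33)=(33*31+33)%997=59 -> [493, 543, 59]
  L2: h(493,543)=(493*31+543)%997=871 h(59,59)=(59*31+59)%997=891 -> [871, 891]
  L3: h(871,891)=(871*31+891)%997=973 -> [973]
  root=973
After append 75 (leaves=[15, 28, 81, 26, 33, 75]):
  L0: [15, 28, 81, 26, 33, 75]
  L1: h(15,28)=(15*31+28)%997=493 h(81,26)=(81*31+26)%997=543 h(33,75)=(33*31+75)%997=101 -> [493, 543, 101]
  L2: h(493,543)=(493*31+543)%997=871 h(101,101)=(101*31+101)%997=241 -> [871, 241]
  L3: h(871,241)=(871*31+241)%997=323 -> [323]
  root=323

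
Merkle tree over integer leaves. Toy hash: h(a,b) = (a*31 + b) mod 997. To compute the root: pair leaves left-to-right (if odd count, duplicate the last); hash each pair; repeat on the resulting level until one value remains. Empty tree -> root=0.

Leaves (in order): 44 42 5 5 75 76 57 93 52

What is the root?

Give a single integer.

L0: [44, 42, 5, 5, 75, 76, 57, 93, 52]
L1: h(44,42)=(44*31+42)%997=409 h(5,5)=(5*31+5)%997=160 h(75,76)=(75*31+76)%997=407 h(57,93)=(57*31+93)%997=863 h(52,52)=(52*31+52)%997=667 -> [409, 160, 407, 863, 667]
L2: h(409,160)=(409*31+160)%997=875 h(407,863)=(407*31+863)%997=519 h(667,667)=(667*31+667)%997=407 -> [875, 519, 407]
L3: h(875,519)=(875*31+519)%997=725 h(407,407)=(407*31+407)%997=63 -> [725, 63]
L4: h(725,63)=(725*31+63)%997=604 -> [604]

Answer: 604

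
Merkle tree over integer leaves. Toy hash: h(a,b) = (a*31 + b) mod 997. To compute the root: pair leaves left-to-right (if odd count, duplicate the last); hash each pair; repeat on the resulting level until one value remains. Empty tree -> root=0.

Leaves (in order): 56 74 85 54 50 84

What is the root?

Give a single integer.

Answer: 697

Derivation:
L0: [56, 74, 85, 54, 50, 84]
L1: h(56,74)=(56*31+74)%997=813 h(85,54)=(85*31+54)%997=695 h(50,84)=(50*31+84)%997=637 -> [813, 695, 637]
L2: h(813,695)=(813*31+695)%997=973 h(637,637)=(637*31+637)%997=444 -> [973, 444]
L3: h(973,444)=(973*31+444)%997=697 -> [697]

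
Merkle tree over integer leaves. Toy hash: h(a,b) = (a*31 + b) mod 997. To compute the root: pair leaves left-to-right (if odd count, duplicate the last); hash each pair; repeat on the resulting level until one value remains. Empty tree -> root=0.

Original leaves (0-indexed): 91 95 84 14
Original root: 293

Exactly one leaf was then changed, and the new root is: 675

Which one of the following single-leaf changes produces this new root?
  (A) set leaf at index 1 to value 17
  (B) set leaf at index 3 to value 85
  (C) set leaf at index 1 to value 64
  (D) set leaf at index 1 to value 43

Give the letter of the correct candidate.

Original leaves: [91, 95, 84, 14]
Target new root: 675
Try each candidate change and compute the resulting root:
Candidate A: set leaf[1] = 17 -> leaves = [91, 17, 84, 14]
  L0: [91, 17, 84, 14]
  L1: h(91,17)=(91*31+17)%997=844 h(84,14)=(84*31+14)%997=624 -> [844, 624]
  L2: h(844,624)=(844*31+624)%997=866 -> [866]
  root = 866 != target 675
Candidate B: set leaf[3] = 85 -> leaves = [91, 95, 84, 85]
  L0: [91, 95, 84, 85]
  L1: h(91,95)=(91*31+95)%997=922 h(84,85)=(84*31+85)%997=695 -> [922, 695]
  L2: h(922,695)=(922*31+695)%997=364 -> [364]
  root = 364 != target 675
Candidate C: set leaf[1] = 64 -> leaves = [91, 64, 84, 14]
  L0: [91, 64, 84, 14]
  L1: h(91,64)=(91*31+64)%997=891 h(84,14)=(84*31+14)%997=624 -> [891, 624]
  L2: h(891,624)=(891*31+624)%997=329 -> [329]
  root = 329 != target 675
Candidate D: set leaf[1] = 43 -> leaves = [91, 43, 84, 14]
  L0: [91, 43, 84, 14]
  L1: h(91,43)=(91*31+43)%997=870 h(84,14)=(84*31+14)%997=624 -> [870, 624]
  L2: h(870,624)=(870*31+624)%997=675 -> [675]
  root = 675 == target 675  ** MATCH **
Candidate D produces the target root.

Answer: D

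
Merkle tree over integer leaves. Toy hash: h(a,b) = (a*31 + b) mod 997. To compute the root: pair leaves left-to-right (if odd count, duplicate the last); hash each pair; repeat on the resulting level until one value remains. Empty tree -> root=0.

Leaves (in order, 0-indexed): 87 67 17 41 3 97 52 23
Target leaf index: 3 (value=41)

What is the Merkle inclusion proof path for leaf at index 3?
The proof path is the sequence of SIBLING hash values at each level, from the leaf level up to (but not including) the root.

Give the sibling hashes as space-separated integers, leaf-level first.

L0 (leaves): [87, 67, 17, 41, 3, 97, 52, 23], target index=3
L1: h(87,67)=(87*31+67)%997=770 [pair 0] h(17,41)=(17*31+41)%997=568 [pair 1] h(3,97)=(3*31+97)%997=190 [pair 2] h(52,23)=(52*31+23)%997=638 [pair 3] -> [770, 568, 190, 638]
  Sibling for proof at L0: 17
L2: h(770,568)=(770*31+568)%997=510 [pair 0] h(190,638)=(190*31+638)%997=546 [pair 1] -> [510, 546]
  Sibling for proof at L1: 770
L3: h(510,546)=(510*31+546)%997=404 [pair 0] -> [404]
  Sibling for proof at L2: 546
Root: 404
Proof path (sibling hashes from leaf to root): [17, 770, 546]

Answer: 17 770 546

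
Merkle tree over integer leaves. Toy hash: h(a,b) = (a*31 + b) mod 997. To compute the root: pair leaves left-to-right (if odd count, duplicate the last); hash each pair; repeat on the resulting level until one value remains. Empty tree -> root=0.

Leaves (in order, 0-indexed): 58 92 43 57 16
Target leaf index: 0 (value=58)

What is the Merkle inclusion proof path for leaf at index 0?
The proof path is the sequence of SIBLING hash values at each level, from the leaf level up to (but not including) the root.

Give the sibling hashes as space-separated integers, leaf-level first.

Answer: 92 393 432

Derivation:
L0 (leaves): [58, 92, 43, 57, 16], target index=0
L1: h(58,92)=(58*31+92)%997=893 [pair 0] h(43,57)=(43*31+57)%997=393 [pair 1] h(16,16)=(16*31+16)%997=512 [pair 2] -> [893, 393, 512]
  Sibling for proof at L0: 92
L2: h(893,393)=(893*31+393)%997=160 [pair 0] h(512,512)=(512*31+512)%997=432 [pair 1] -> [160, 432]
  Sibling for proof at L1: 393
L3: h(160,432)=(160*31+432)%997=407 [pair 0] -> [407]
  Sibling for proof at L2: 432
Root: 407
Proof path (sibling hashes from leaf to root): [92, 393, 432]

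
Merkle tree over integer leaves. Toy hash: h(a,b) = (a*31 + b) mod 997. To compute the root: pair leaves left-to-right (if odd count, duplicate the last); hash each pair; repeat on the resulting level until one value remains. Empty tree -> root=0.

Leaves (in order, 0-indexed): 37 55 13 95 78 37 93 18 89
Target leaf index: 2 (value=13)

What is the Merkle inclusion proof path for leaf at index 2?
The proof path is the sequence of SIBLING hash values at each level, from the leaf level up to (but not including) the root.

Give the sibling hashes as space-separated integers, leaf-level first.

L0 (leaves): [37, 55, 13, 95, 78, 37, 93, 18, 89], target index=2
L1: h(37,55)=(37*31+55)%997=205 [pair 0] h(13,95)=(13*31+95)%997=498 [pair 1] h(78,37)=(78*31+37)%997=461 [pair 2] h(93,18)=(93*31+18)%997=907 [pair 3] h(89,89)=(89*31+89)%997=854 [pair 4] -> [205, 498, 461, 907, 854]
  Sibling for proof at L0: 95
L2: h(205,498)=(205*31+498)%997=871 [pair 0] h(461,907)=(461*31+907)%997=243 [pair 1] h(854,854)=(854*31+854)%997=409 [pair 2] -> [871, 243, 409]
  Sibling for proof at L1: 205
L3: h(871,243)=(871*31+243)%997=325 [pair 0] h(409,409)=(409*31+409)%997=127 [pair 1] -> [325, 127]
  Sibling for proof at L2: 243
L4: h(325,127)=(325*31+127)%997=232 [pair 0] -> [232]
  Sibling for proof at L3: 127
Root: 232
Proof path (sibling hashes from leaf to root): [95, 205, 243, 127]

Answer: 95 205 243 127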